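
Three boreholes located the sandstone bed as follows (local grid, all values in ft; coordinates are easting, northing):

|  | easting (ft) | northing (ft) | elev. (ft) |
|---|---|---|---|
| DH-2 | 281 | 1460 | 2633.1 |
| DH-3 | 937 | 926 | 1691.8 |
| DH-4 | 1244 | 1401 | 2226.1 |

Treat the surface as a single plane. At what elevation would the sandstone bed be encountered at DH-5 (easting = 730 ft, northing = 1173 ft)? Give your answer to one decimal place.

Two edge vectors: DH-2→DH-3 = (656, -534, -941.3), DH-2→DH-4 = (963, -59, -407).
Normal n = (DH-2→DH-3) × (DH-2→DH-4) = (161801.3, -639479.9, 475538).
So ∂z/∂easting = −n_x/n_z = −0.340249 and ∂z/∂northing = −n_y/n_z = 1.344750.
Intercept c from DH-2: 2633.1 + 95.61 − 1963.34 = 765.37.
At (730, 1173): z = −248.4 + 1577.4 + 765.37 = 2094.4 ft.

2094.4 ft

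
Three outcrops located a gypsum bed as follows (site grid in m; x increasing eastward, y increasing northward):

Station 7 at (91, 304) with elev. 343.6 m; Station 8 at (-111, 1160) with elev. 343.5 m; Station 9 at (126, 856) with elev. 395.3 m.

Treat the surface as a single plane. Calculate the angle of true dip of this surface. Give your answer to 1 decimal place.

17.8°

Two edge vectors: Station 7→Station 8 = (-202, 856, -0.1), Station 7→Station 9 = (35, 552, 51.7).
Normal n = (Station 7→Station 8) × (Station 7→Station 9) = (44310.4, 10439.9, -141464).
So ∂z/∂x = −n_x/n_z = 0.31323 and ∂z/∂y = −n_y/n_z = 0.07380.
Gradient magnitude |∇z| = √(a² + b²) = √(0.09811 + 0.00545) = 0.32180.
True dip = arctan(0.32180) = 17.8°, dipping toward WSW (azimuth ≈ 257°).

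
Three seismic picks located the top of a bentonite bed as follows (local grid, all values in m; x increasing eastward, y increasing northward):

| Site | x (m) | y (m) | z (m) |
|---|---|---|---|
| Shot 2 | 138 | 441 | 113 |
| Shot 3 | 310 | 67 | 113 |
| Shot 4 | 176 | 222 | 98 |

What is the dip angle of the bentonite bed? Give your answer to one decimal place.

Two edge vectors: Shot 2→Shot 3 = (172, -374, 0), Shot 2→Shot 4 = (38, -219, -15).
Normal n = (Shot 2→Shot 3) × (Shot 2→Shot 4) = (5610, 2580, -23456).
So ∂z/∂x = −n_x/n_z = 0.23917 and ∂z/∂y = −n_y/n_z = 0.10999.
Gradient magnitude |∇z| = √(a² + b²) = √(0.05720 + 0.01210) = 0.26325.
True dip = arctan(0.26325) = 14.7°, dipping toward WSW (azimuth ≈ 245°).

14.7°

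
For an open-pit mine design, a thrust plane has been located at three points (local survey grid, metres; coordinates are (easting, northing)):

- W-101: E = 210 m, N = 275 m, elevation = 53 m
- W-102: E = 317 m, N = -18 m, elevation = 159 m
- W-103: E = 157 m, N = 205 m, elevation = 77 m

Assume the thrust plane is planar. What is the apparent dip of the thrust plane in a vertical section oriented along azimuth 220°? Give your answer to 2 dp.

Two edge vectors: W-101→W-102 = (107, -293, 106), W-101→W-103 = (-53, -70, 24).
Normal n = (W-101→W-102) × (W-101→W-103) = (388, -8186, -23019).
So ∂z/∂E = −n_x/n_z = 0.01686 and ∂z/∂N = −n_y/n_z = −0.35562.
Unit vector along 220° is (sin 220°, cos 220°) = (-0.6428, -0.7660).
Slope in that direction = a·(-0.6428) + b·(-0.7660) = 0.26159.
Apparent dip = arctan|0.26159| = 14.66° (true dip is 19.6°, so apparent ≤ true as expected).

14.66°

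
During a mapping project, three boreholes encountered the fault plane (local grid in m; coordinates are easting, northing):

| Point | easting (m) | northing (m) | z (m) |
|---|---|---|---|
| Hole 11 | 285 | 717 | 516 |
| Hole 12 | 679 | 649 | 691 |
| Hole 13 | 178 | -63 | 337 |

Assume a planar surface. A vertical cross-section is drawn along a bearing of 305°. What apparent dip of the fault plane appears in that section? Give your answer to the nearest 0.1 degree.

16.3°

Two edge vectors: Hole 11→Hole 12 = (394, -68, 175), Hole 11→Hole 13 = (-107, -780, -179).
Normal n = (Hole 11→Hole 12) × (Hole 11→Hole 13) = (148672, 51801, -314596).
So ∂z/∂easting = −n_x/n_z = 0.47258 and ∂z/∂northing = −n_y/n_z = 0.16466.
Unit vector along 305° is (sin 305°, cos 305°) = (-0.8192, 0.5736).
Slope in that direction = a·(-0.8192) + b·(0.5736) = −0.29267.
Apparent dip = arctan|0.29267| = 16.3° (true dip is 26.6°, so apparent ≤ true as expected).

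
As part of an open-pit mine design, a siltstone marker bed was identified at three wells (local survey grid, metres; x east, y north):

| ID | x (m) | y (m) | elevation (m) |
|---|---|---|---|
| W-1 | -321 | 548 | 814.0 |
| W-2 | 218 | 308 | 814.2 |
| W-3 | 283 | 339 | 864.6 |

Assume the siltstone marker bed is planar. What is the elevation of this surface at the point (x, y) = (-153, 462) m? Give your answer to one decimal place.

Two edge vectors: W-1→W-2 = (539, -240, 0.2), W-1→W-3 = (604, -209, 50.6).
Normal n = (W-1→W-2) × (W-1→W-3) = (-12102.2, -27152.6, 32309).
So ∂z/∂x = −n_x/n_z = 0.37458 and ∂z/∂y = −n_y/n_z = 0.84040.
Intercept c from W-1: 814 + 120.24 − 460.54 = 473.70.
At (-153, 462): z = −57.3 + 388.3 + 473.70 = 804.7 m.

804.7 m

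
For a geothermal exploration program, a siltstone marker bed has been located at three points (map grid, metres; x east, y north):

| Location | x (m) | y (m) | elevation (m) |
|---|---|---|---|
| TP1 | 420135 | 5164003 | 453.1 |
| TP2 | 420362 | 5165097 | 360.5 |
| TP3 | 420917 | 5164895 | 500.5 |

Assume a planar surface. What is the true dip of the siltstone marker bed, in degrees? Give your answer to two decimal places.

13.61°

Let the plane be z = a·x + b·y + c.
TP2−TP1: 227a + 1094b = −92.6;  TP3−TP1: 782a + 892b = 47.4.
Solving gives a = 0.20590, b = −0.12737.
Gradient magnitude |∇z| = √(a² + b²) = √(0.04239 + 0.01622) = 0.24211.
True dip = arctan(0.24211) = 13.61°, dipping toward WNW (azimuth ≈ 302°).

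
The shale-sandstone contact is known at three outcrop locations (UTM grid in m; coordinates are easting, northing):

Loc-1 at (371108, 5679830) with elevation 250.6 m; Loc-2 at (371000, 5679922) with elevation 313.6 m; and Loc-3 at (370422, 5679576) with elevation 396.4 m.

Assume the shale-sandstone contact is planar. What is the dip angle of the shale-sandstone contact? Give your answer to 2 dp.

23.97°

Let the plane be z = a·easting + b·northing + c.
Loc-2−Loc-1: −108a + 92b = 63;  Loc-3−Loc-1: −686a − 254b = 145.8.
Solving gives a = −0.32488, b = 0.30341.
Gradient magnitude |∇z| = √(a² + b²) = √(0.10554 + 0.09206) = 0.44452.
True dip = arctan(0.44452) = 23.97°, dipping toward SE (azimuth ≈ 133°).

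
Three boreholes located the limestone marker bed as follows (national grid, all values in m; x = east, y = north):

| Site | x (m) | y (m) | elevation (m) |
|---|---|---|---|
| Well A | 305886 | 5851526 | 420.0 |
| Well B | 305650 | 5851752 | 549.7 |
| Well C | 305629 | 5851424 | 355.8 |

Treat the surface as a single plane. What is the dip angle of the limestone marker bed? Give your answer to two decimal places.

30.56°

Two edge vectors: Well A→Well B = (-236, 226, 129.7), Well A→Well C = (-257, -102, -64.2).
Normal n = (Well A→Well B) × (Well A→Well C) = (-1279.8, -48484.1, 82154).
So ∂z/∂x = −n_x/n_z = 0.01558 and ∂z/∂y = −n_y/n_z = 0.59016.
Gradient magnitude |∇z| = √(a² + b²) = √(0.00024 + 0.34829) = 0.59037.
True dip = arctan(0.59037) = 30.56°, dipping toward S (azimuth ≈ 182°).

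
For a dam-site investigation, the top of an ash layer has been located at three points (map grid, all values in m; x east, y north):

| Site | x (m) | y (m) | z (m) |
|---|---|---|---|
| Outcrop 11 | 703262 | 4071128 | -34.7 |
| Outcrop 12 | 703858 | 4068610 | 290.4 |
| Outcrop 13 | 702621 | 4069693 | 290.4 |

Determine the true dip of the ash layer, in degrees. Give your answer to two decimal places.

Let the plane be z = a·x + b·y + c.
Outcrop 12−Outcrop 11: 596a − 2518b = 325.1;  Outcrop 13−Outcrop 11: −641a − 1435b = 325.1.
Solving gives a = −0.14258, b = −0.16286.
Gradient magnitude |∇z| = √(a² + b²) = √(0.02033 + 0.02652) = 0.21646.
True dip = arctan(0.21646) = 12.21°, dipping toward NE (azimuth ≈ 041°).

12.21°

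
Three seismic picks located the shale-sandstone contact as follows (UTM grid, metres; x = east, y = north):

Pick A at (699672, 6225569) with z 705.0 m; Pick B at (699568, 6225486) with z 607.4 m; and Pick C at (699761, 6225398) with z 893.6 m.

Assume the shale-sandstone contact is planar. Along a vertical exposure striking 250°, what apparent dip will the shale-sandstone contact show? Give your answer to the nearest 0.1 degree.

46.6°

Let the plane be z = a·x + b·y + c.
Pick B−Pick A: −104a − 83b = −97.6;  Pick C−Pick A: 89a − 171b = 188.6.
Solving gives a = 1.28495, b = −0.43415.
Unit vector along 250° is (sin 250°, cos 250°) = (-0.9397, -0.3420).
Slope in that direction = a·(-0.9397) + b·(-0.3420) = −1.05897.
Apparent dip = arctan|1.05897| = 46.6° (true dip is 53.6°, so apparent ≤ true as expected).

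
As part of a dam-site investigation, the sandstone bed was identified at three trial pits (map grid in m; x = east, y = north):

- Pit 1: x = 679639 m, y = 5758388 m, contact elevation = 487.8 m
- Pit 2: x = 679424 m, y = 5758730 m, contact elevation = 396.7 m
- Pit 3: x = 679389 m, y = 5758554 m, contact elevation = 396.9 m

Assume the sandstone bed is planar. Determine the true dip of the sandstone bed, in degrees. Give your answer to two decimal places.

Two edge vectors: Pit 1→Pit 2 = (-215, 342, -91.1), Pit 1→Pit 3 = (-250, 166, -90.9).
Normal n = (Pit 1→Pit 2) × (Pit 1→Pit 3) = (-15965.2, 3231.5, 49810).
So ∂z/∂x = −n_x/n_z = 0.32052 and ∂z/∂y = −n_y/n_z = −0.06488.
Gradient magnitude |∇z| = √(a² + b²) = √(0.10273 + 0.00421) = 0.32702.
True dip = arctan(0.32702) = 18.11°, dipping toward WNW (azimuth ≈ 281°).

18.11°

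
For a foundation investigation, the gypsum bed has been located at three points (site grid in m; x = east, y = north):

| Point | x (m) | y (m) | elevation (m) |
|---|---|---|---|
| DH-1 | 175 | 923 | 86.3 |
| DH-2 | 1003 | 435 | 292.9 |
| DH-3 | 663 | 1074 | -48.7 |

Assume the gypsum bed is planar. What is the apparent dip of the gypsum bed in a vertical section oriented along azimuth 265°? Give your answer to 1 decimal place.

Two edge vectors: DH-1→DH-2 = (828, -488, 206.6), DH-1→DH-3 = (488, 151, -135).
Normal n = (DH-1→DH-2) × (DH-1→DH-3) = (34683.4, 212600.8, 363172).
So ∂z/∂x = −n_x/n_z = −0.09550 and ∂z/∂y = −n_y/n_z = −0.58540.
Unit vector along 265° is (sin 265°, cos 265°) = (-0.9962, -0.0872).
Slope in that direction = a·(-0.9962) + b·(-0.0872) = 0.14616.
Apparent dip = arctan|0.14616| = 8.3° (true dip is 30.7°, so apparent ≤ true as expected).

8.3°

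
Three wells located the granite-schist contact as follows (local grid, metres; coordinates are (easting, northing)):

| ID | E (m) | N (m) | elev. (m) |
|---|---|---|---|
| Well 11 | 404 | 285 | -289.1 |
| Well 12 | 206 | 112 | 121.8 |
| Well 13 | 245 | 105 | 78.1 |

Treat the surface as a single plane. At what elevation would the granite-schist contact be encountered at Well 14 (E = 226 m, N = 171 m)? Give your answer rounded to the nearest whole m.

Two edge vectors: Well 11→Well 12 = (-198, -173, 410.9), Well 11→Well 13 = (-159, -180, 367.2).
Normal n = (Well 11→Well 12) × (Well 11→Well 13) = (10436.4, 7372.5, 8133).
So ∂z/∂E = −n_x/n_z = −1.28322 and ∂z/∂N = −n_y/n_z = −0.90649.
Intercept c from Well 11: -289.1 + 518.42 + 258.35 = 487.67.
At (226, 171): z = −290.0 − 155.0 + 487.67 = 42.7 m.

43 m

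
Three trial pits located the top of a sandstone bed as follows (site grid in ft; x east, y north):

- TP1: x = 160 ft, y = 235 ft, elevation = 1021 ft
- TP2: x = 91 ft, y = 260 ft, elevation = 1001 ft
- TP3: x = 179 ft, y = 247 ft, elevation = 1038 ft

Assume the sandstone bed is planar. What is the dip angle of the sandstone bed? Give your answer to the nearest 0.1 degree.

38.5°

Two edge vectors: TP1→TP2 = (-69, 25, -20), TP1→TP3 = (19, 12, 17).
Normal n = (TP1→TP2) × (TP1→TP3) = (665, 793, -1303).
So ∂z/∂x = −n_x/n_z = 0.51036 and ∂z/∂y = −n_y/n_z = 0.60860.
Gradient magnitude |∇z| = √(a² + b²) = √(0.26047 + 0.37039) = 0.79426.
True dip = arctan(0.79426) = 38.5°, dipping toward SW (azimuth ≈ 220°).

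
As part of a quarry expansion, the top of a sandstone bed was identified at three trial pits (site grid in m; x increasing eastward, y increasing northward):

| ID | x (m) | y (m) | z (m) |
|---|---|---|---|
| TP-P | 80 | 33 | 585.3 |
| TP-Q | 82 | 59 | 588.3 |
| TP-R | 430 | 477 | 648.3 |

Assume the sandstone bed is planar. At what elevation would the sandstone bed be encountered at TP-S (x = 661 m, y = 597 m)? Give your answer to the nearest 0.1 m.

Let the plane be z = a·x + b·y + c.
TP-Q−TP-P: 2a + 26b = 3;  TP-R−TP-P: 350a + 444b = 63.
Solving gives a = 0.03726, b = 0.11252.
Then c = 585.3 − a·80 − b·33 = 578.61.
At (661, 597): z = 24.6 + 67.2 + 578.61 = 670.4 m.

670.4 m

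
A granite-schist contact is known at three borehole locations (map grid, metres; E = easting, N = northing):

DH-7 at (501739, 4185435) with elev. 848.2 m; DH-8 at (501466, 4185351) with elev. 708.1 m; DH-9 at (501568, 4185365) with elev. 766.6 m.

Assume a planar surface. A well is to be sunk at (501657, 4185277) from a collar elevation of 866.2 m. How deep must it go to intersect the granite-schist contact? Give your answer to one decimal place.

Two edge vectors: DH-7→DH-8 = (-273, -84, -140.1), DH-7→DH-9 = (-171, -70, -81.6).
Normal n = (DH-7→DH-8) × (DH-7→DH-9) = (-2952.6, 1680.3, 4746).
So ∂z/∂E = −n_x/n_z = 0.622123894 and ∂z/∂N = −n_y/n_z = −0.354045512.
Intercept c from DH-7: 848.2 − 312143.82 + 1481834.48 = 1170538.86.
At (501657, 4185277): z_contact = 312092.81 − 1481778.54 + 1170538.86 = 853.13 m.
Depth below ground = 866.2 − 853.13 = 13.1 m.

13.1 m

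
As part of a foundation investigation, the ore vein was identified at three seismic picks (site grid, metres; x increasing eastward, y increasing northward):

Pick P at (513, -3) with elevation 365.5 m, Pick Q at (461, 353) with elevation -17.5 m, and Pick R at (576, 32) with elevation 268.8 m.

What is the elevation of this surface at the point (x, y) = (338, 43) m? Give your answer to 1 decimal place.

Let the plane be z = a·x + b·y + c.
Pick Q−Pick P: −52a + 356b = −383;  Pick R−Pick P: 63a + 35b = −96.7.
Solving gives a = −0.86688, b = −1.20247.
Then c = 365.5 − a·513 − b·-3 = 806.60.
At (338, 43): z = −293.0 − 51.7 + 806.60 = 461.9 m.

461.9 m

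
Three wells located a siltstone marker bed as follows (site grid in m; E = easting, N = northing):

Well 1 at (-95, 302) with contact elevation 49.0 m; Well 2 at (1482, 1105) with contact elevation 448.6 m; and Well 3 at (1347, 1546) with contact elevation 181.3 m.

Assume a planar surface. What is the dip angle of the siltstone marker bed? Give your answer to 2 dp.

Let the plane be z = a·E + b·N + c.
Well 2−Well 1: 1577a + 803b = 399.6;  Well 3−Well 1: 1442a + 1244b = 132.3.
Solving gives a = 0.48623, b = −0.45728.
Gradient magnitude |∇z| = √(a² + b²) = √(0.23642 + 0.20910) = 0.66748.
True dip = arctan(0.66748) = 33.72°, dipping toward NW (azimuth ≈ 313°).

33.72°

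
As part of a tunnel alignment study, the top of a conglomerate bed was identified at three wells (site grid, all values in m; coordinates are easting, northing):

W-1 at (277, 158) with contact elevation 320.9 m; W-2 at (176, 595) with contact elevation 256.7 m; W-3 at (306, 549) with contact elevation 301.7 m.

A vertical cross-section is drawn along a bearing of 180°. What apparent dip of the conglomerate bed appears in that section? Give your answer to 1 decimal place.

4.2°

Let the plane be z = a·easting + b·northing + c.
W-2−W-1: −101a + 437b = −64.2;  W-3−W-1: 29a + 391b = −19.2.
Solving gives a = 0.32037, b = −0.07287.
Unit vector along 180° is (sin 180°, cos 180°) = (0.0000, -1.0000).
Slope in that direction = a·(0.0000) + b·(-1.0000) = 0.07287.
Apparent dip = arctan|0.07287| = 4.2° (true dip is 18.2°, so apparent ≤ true as expected).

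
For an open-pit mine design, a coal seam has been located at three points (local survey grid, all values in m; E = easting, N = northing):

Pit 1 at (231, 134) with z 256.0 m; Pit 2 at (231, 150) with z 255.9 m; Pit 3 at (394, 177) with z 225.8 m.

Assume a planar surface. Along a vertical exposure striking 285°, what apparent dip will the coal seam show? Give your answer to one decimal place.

10.0°

Let the plane be z = a·E + b·N + c.
Pit 2−Pit 1: 0a + 16b = −0.1;  Pit 3−Pit 1: 163a + 43b = −30.2.
Solving gives a = −0.18363, b = −0.00625.
Unit vector along 285° is (sin 285°, cos 285°) = (-0.9659, 0.2588).
Slope in that direction = a·(-0.9659) + b·(0.2588) = 0.17575.
Apparent dip = arctan|0.17575| = 10.0° (true dip is 10.4°, so apparent ≤ true as expected).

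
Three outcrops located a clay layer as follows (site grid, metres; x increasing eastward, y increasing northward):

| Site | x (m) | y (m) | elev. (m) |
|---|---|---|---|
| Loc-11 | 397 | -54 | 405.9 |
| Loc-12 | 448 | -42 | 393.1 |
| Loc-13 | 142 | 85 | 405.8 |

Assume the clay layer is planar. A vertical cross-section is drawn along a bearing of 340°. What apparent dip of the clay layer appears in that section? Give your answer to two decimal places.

Let the plane be z = a·x + b·y + c.
Loc-12−Loc-11: 51a + 12b = −12.8;  Loc-13−Loc-11: −255a + 139b = −0.1.
Solving gives a = −0.17519, b = −0.32211.
Unit vector along 340° is (sin 340°, cos 340°) = (-0.3420, 0.9397).
Slope in that direction = a·(-0.3420) + b·(0.9397) = −0.24277.
Apparent dip = arctan|0.24277| = 13.65° (true dip is 20.1°, so apparent ≤ true as expected).

13.65°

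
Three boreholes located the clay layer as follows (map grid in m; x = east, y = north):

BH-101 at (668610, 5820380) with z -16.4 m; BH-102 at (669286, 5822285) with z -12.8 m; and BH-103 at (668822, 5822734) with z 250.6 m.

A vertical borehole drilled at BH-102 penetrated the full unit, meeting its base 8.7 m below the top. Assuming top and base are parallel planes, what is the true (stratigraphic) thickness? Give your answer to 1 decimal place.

Let the plane be z = a·x + b·y + c.
BH-102−BH-101: 676a + 1905b = 3.6;  BH-103−BH-101: 212a + 2354b = 267.
Solving gives a = −0.42121, b = 0.15136.
|∇z| = √(a²+b²) = 0.44758, so dip δ = arctan(0.44758) = 24.11°.
True thickness = vertical thickness × cos δ = 8.7 × cos 24.11° = 7.9 m.

7.9 m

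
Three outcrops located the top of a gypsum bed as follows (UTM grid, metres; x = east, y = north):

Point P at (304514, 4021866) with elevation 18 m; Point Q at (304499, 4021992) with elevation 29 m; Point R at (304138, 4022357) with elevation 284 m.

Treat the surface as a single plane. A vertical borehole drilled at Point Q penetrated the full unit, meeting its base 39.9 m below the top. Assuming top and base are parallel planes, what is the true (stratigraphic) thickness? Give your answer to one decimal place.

Let the plane be z = a·x + b·y + c.
Point Q−Point P: −15a + 126b = 11;  Point R−Point P: −376a + 491b = 266.
Solving gives a = −0.70268, b = 0.00365.
|∇z| = √(a²+b²) = 0.70269, so dip δ = arctan(0.70269) = 35.10°.
True thickness = vertical thickness × cos δ = 39.9 × cos 35.10° = 32.6 m.

32.6 m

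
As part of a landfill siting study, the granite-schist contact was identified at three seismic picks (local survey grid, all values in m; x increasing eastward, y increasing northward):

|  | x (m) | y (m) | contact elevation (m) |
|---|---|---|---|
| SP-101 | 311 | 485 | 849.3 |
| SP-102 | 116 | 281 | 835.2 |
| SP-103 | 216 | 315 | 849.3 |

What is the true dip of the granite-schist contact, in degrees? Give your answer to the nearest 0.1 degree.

11.3°

Let the plane be z = a·x + b·y + c.
SP-102−SP-101: −195a − 204b = −14.1;  SP-103−SP-101: −95a − 170b = 0.
Solving gives a = 0.17407, b = −0.09728.
Gradient magnitude |∇z| = √(a² + b²) = √(0.03030 + 0.00946) = 0.19941.
True dip = arctan(0.19941) = 11.3°, dipping toward WNW (azimuth ≈ 299°).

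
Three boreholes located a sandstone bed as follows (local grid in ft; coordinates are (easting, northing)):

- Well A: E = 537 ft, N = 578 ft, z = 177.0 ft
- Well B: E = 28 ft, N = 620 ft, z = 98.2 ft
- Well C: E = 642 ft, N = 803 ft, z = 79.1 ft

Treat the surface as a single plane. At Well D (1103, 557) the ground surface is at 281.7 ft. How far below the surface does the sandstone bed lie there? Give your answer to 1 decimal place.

29.6 ft

Let the plane be z = a·E + b·N + c.
Well B−Well A: −509a + 42b = −78.8;  Well C−Well A: 105a + 225b = −97.9.
Solving gives a = 0.114501, b = −0.488545.
Then c = 177 − a·537 − b·578 = 397.89.
At (1103, 557): z_contact = 126.29 − 272.12 + 397.89 = 252.07 ft.
Depth below ground = 281.7 − 252.07 = 29.6 ft.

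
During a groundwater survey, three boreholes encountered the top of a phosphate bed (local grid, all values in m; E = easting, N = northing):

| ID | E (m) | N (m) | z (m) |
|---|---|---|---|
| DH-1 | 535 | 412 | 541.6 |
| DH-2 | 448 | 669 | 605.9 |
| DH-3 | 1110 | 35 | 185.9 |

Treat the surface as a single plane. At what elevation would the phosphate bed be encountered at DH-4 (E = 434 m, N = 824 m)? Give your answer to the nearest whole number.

Two edge vectors: DH-1→DH-2 = (-87, 257, 64.3), DH-1→DH-3 = (575, -377, -355.7).
Normal n = (DH-1→DH-2) × (DH-1→DH-3) = (-67173.8, 6026.6, -114976).
So ∂z/∂E = −n_x/n_z = −0.58424 and ∂z/∂N = −n_y/n_z = 0.05242.
Intercept c from DH-1: 541.6 + 312.57 − 21.60 = 832.57.
At (434, 824): z = −253.6 + 43.2 + 832.57 = 622.2 m.

622 m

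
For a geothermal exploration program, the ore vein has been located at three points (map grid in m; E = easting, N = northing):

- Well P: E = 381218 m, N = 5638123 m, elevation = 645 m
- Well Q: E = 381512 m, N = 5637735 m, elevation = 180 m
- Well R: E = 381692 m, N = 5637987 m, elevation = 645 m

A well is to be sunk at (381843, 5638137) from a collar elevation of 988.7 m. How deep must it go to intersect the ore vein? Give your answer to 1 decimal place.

47.6 m

Let the plane be z = a·E + b·N + c.
Well Q−Well P: 294a − 388b = −465;  Well R−Well P: 474a − 136b = 0.
Solving gives a = 0.439386360, b = 1.531390695.
Then c = 645 − a·381218 − b·5638123 = −8801026.09.
At (381843, 5638137): z_contact = 167776.61 + 8634190.54 − 8801026.09 = 941.06 m.
Depth below ground = 988.7 − 941.06 = 47.6 m.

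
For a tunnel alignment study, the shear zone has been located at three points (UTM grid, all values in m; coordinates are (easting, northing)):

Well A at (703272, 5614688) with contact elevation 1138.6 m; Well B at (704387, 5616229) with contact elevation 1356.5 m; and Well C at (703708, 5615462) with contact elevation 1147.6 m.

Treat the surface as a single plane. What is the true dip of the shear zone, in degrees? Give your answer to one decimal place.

42.7°

Let the plane be z = a·E + b·N + c.
Well B−Well A: 1115a + 1541b = 217.9;  Well C−Well A: 436a + 774b = 9.
Solving gives a = 0.80983, b = −0.44455.
Gradient magnitude |∇z| = √(a² + b²) = √(0.65582 + 0.19763) = 0.92382.
True dip = arctan(0.92382) = 42.7°, dipping toward WNW (azimuth ≈ 299°).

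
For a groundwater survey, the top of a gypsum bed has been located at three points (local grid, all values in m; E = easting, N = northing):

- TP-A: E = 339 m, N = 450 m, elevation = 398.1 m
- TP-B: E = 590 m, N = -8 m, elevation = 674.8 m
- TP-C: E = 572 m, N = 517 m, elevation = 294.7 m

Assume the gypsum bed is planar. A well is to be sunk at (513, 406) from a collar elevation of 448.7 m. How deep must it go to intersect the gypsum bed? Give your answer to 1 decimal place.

Two edge vectors: TP-A→TP-B = (251, -458, 276.7), TP-A→TP-C = (233, 67, -103.4).
Normal n = (TP-A→TP-B) × (TP-A→TP-C) = (28818.3, 90424.5, 123531).
So ∂z/∂E = −n_x/n_z = −0.23329 and ∂z/∂N = −n_y/n_z = −0.73200.
Intercept c from TP-A: 398.1 + 79.08 + 329.40 = 806.58.
At (513, 406): z_contact = −119.68 − 297.19 + 806.58 = 389.72 m.
Depth below ground = 448.7 − 389.72 = 59.0 m.

59.0 m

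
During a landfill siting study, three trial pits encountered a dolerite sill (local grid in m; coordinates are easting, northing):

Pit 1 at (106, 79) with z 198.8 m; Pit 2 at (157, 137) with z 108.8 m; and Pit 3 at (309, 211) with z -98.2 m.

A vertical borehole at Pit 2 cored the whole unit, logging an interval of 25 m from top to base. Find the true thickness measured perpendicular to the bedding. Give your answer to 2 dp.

15.79 m

Let the plane be z = a·easting + b·northing + c.
Pit 2−Pit 1: 51a + 58b = −90;  Pit 3−Pit 1: 203a + 132b = −297.
Solving gives a = −1.06029, b = −0.61940.
|∇z| = √(a²+b²) = 1.22796, so dip δ = arctan(1.22796) = 50.84°.
True thickness = vertical thickness × cos δ = 25 × cos 50.84° = 15.79 m.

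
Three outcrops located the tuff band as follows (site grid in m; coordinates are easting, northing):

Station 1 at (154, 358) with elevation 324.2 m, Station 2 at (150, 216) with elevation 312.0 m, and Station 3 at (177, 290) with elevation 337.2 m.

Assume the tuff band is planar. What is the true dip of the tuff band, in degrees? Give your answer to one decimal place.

Two edge vectors: Station 1→Station 2 = (-4, -142, -12.2), Station 1→Station 3 = (23, -68, 13).
Normal n = (Station 1→Station 2) × (Station 1→Station 3) = (-2675.6, -228.6, 3538).
So ∂z/∂easting = −n_x/n_z = 0.75625 and ∂z/∂northing = −n_y/n_z = 0.06461.
Gradient magnitude |∇z| = √(a² + b²) = √(0.57191 + 0.00417) = 0.75900.
True dip = arctan(0.75900) = 37.2°, dipping toward W (azimuth ≈ 265°).

37.2°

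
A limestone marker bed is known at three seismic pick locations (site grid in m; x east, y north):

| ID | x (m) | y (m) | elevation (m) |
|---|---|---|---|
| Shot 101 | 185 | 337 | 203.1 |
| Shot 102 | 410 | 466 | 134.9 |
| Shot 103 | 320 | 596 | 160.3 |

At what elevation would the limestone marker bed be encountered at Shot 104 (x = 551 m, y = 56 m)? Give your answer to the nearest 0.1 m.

97.2 m

Let the plane be z = a·x + b·y + c.
Shot 102−Shot 101: 225a + 129b = −68.2;  Shot 103−Shot 101: 135a + 259b = −42.8.
Solving gives a = −0.29718, b = −0.01035.
Then c = 203.1 − a·185 − b·337 = 261.57.
At (551, 56): z = −163.7 − 0.6 + 261.57 = 97.2 m.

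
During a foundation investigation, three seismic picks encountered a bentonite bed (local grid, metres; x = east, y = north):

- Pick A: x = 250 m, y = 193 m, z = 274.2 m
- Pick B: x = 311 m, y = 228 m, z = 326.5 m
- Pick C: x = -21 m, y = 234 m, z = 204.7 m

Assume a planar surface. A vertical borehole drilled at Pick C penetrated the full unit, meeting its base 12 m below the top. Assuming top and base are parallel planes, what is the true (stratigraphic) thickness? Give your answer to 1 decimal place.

Two edge vectors: Pick A→Pick B = (61, 35, 52.3), Pick A→Pick C = (-271, 41, -69.5).
Normal n = (Pick A→Pick B) × (Pick A→Pick C) = (-4576.8, -9933.8, 11986).
So ∂z/∂x = −n_x/n_z = 0.38185 and ∂z/∂y = −n_y/n_z = 0.82878.
|∇z| = √(a²+b²) = 0.91252, so dip δ = arctan(0.91252) = 42.38°.
True thickness = vertical thickness × cos δ = 12 × cos 42.38° = 8.9 m.

8.9 m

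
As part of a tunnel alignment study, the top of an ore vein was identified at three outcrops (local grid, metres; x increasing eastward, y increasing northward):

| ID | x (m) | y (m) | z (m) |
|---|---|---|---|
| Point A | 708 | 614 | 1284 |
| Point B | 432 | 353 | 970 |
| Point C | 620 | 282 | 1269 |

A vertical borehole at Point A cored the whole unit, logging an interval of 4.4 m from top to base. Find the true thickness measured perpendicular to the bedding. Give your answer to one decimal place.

Let the plane be z = a·x + b·y + c.
Point B−Point A: −276a − 261b = −314;  Point C−Point A: −88a − 332b = −15.
Solving gives a = 1.46122, b = −0.34213.
|∇z| = √(a²+b²) = 1.50074, so dip δ = arctan(1.50074) = 56.32°.
True thickness = vertical thickness × cos δ = 4.4 × cos 56.32° = 2.4 m.

2.4 m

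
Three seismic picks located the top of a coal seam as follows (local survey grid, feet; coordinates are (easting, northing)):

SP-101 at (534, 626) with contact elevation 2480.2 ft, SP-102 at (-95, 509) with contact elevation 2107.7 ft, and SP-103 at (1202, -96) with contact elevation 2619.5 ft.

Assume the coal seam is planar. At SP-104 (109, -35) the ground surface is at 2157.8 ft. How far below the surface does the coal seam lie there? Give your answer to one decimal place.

Let the plane be z = a·E + b·N + c.
SP-102−SP-101: −629a − 117b = −372.5;  SP-103−SP-101: 668a − 722b = 139.3.
Solving gives a = 0.535875, b = 0.302860.
Then c = 2480.2 − a·534 − b·626 = 2004.45.
At (109, -35): z_contact = 58.41 − 10.60 + 2004.45 = 2052.26 ft.
Depth below ground = 2157.8 − 2052.26 = 105.5 ft.

105.5 ft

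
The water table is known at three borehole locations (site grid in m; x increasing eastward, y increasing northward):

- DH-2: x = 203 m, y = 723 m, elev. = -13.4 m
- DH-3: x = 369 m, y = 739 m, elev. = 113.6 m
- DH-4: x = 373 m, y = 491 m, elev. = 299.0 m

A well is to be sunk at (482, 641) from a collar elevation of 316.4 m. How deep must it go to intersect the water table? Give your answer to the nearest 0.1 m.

36.4 m

Let the plane be z = a·x + b·y + c.
DH-3−DH-2: 166a + 16b = 127;  DH-4−DH-2: 170a − 232b = 312.4.
Solving gives a = 0.83582, b = −0.73410.
Then c = -13.4 − a·203 − b·723 = 347.68.
At (482, 641): z_contact = 402.86 − 470.56 + 347.68 = 279.99 m.
Depth below ground = 316.4 − 279.99 = 36.4 m.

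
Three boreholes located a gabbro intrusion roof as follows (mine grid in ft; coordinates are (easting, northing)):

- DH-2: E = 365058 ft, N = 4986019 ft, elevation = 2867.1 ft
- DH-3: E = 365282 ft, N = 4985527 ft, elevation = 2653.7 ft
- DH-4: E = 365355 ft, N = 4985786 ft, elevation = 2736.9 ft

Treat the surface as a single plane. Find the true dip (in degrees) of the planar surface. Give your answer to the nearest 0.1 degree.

21.6°

Two edge vectors: DH-2→DH-3 = (224, -492, -213.4), DH-2→DH-4 = (297, -233, -130.2).
Normal n = (DH-2→DH-3) × (DH-2→DH-4) = (14336.2, -34215, 93932).
So ∂z/∂E = −n_x/n_z = −0.15262 and ∂z/∂N = −n_y/n_z = 0.36425.
Gradient magnitude |∇z| = √(a² + b²) = √(0.02329 + 0.13268) = 0.39494.
True dip = arctan(0.39494) = 21.6°, dipping toward SSE (azimuth ≈ 157°).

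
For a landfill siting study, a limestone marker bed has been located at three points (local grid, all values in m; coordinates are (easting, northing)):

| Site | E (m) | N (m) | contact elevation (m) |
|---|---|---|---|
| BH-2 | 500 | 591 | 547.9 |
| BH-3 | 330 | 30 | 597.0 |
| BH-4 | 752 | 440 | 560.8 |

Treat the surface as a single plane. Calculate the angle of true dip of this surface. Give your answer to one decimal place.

Two edge vectors: BH-2→BH-3 = (-170, -561, 49.1), BH-2→BH-4 = (252, -151, 12.9).
Normal n = (BH-2→BH-3) × (BH-2→BH-4) = (177.2, 14566.2, 167042).
So ∂z/∂E = −n_x/n_z = −0.00106 and ∂z/∂N = −n_y/n_z = −0.08720.
Gradient magnitude |∇z| = √(a² + b²) = √(0.00000 + 0.00760) = 0.08721.
True dip = arctan(0.08721) = 5.0°, dipping toward N (azimuth ≈ 001°).

5.0°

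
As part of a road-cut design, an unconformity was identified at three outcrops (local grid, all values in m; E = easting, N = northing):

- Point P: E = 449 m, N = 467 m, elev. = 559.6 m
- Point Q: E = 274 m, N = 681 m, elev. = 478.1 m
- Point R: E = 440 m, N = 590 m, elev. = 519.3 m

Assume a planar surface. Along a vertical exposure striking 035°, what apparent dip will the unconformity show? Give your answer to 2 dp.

Two edge vectors: Point P→Point Q = (-175, 214, -81.5), Point P→Point R = (-9, 123, -40.3).
Normal n = (Point P→Point Q) × (Point P→Point R) = (1400.3, -6319, -19599).
So ∂z/∂E = −n_x/n_z = 0.07145 and ∂z/∂N = −n_y/n_z = −0.32241.
Unit vector along 035° is (sin 35°, cos 35°) = (0.5736, 0.8192).
Slope in that direction = a·(0.5736) + b·(0.8192) = −0.22313.
Apparent dip = arctan|0.22313| = 12.58° (true dip is 18.3°, so apparent ≤ true as expected).

12.58°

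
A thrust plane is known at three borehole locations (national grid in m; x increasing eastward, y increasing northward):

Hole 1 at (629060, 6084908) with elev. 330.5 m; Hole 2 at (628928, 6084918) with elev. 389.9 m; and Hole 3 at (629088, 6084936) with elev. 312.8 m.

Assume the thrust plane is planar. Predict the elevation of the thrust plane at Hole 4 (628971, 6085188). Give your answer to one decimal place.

324.3 m

Two edge vectors: Hole 1→Hole 2 = (-132, 10, 59.4), Hole 1→Hole 3 = (28, 28, -17.7).
Normal n = (Hole 1→Hole 2) × (Hole 1→Hole 3) = (-1840.2, -673.2, -3976).
So ∂z/∂x = −n_x/n_z = −0.462826962 and ∂z/∂y = −n_y/n_z = −0.169315895.
Intercept c from Hole 1: 330.5 + 291145.93 + 1030271.65 = 1321748.07.
At (628971, 6085188): z = −291104.7 − 1030319.1 + 1321748.07 = 324.3 m.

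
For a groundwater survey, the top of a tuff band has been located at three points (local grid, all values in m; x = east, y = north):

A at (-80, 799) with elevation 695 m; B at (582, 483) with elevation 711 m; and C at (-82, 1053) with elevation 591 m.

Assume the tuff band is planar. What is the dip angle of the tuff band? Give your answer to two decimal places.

24.00°

Two edge vectors: A→B = (662, -316, 16), A→C = (-2, 254, -104).
Normal n = (A→B) × (A→C) = (28800, 68816, 167516).
So ∂z/∂x = −n_x/n_z = −0.17192 and ∂z/∂y = −n_y/n_z = −0.41080.
Gradient magnitude |∇z| = √(a² + b²) = √(0.02956 + 0.16876) = 0.44533.
True dip = arctan(0.44533) = 24.00°, dipping toward NNE (azimuth ≈ 023°).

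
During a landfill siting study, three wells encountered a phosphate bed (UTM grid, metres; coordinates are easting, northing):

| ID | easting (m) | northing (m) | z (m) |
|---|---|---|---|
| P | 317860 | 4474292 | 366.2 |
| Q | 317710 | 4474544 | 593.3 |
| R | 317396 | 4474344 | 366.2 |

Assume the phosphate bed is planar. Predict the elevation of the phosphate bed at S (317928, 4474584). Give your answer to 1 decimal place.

655.5 m

Let the plane be z = a·easting + b·northing + c.
Q−P: −150a + 252b = 227.1;  R−P: −464a + 52b = 0.
Solving gives a = 0.108214207, b = 0.965603695.
Then c = 366.2 − a·317860 − b·4474292 = −4354423.65.
At (317928, 4474584): z = 34404.3 + 4320674.8 − 4354423.65 = 655.5 m.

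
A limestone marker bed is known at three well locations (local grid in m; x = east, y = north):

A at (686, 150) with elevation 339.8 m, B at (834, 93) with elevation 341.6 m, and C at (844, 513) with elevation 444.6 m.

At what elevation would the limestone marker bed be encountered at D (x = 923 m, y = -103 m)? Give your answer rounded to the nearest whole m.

Let the plane be z = a·x + b·y + c.
B−A: 148a − 57b = 1.8;  C−A: 158a + 363b = 104.8.
Solving gives a = 0.10564, b = 0.24272.
Then c = 339.8 − a·686 − b·150 = 230.92.
At (923, -103): z = 97.5 − 25.0 + 230.92 = 303.4 m.

303 m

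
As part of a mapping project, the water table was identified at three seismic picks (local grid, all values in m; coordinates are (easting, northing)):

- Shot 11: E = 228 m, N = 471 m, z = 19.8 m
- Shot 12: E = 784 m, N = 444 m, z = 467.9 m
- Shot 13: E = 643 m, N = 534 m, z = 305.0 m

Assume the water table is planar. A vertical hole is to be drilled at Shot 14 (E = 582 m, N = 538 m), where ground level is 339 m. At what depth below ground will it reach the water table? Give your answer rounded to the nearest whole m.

Two edge vectors: Shot 11→Shot 12 = (556, -27, 448.1), Shot 11→Shot 13 = (415, 63, 285.2).
Normal n = (Shot 11→Shot 12) × (Shot 11→Shot 13) = (-35930.7, 27390.3, 46233).
So ∂z/∂E = −n_x/n_z = 0.77717 and ∂z/∂N = −n_y/n_z = −0.59244.
Intercept c from Shot 11: 19.8 − 177.19 + 279.04 = 121.65.
At (582, 538): z_contact = 452.3 − 318.7 + 121.65 = 255.2 m.
Depth below ground = 339 − 255.2 = 84 m.

84 m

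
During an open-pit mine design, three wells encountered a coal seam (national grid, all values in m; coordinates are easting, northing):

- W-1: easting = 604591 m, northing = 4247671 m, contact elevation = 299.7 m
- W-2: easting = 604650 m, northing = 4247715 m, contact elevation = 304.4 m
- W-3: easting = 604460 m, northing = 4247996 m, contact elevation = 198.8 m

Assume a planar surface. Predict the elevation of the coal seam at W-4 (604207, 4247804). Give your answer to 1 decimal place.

179.4 m

Let the plane be z = a·easting + b·northing + c.
W-2−W-1: 59a + 44b = 4.7;  W-3−W-1: −131a + 325b = −100.9.
Solving gives a = 0.239267813, b = −0.214018204.
Then c = 299.7 − a·604591 − b·4247671 = 764719.45.
At (604207, 4247804): z = 144567.3 − 909107.4 + 764719.45 = 179.4 m.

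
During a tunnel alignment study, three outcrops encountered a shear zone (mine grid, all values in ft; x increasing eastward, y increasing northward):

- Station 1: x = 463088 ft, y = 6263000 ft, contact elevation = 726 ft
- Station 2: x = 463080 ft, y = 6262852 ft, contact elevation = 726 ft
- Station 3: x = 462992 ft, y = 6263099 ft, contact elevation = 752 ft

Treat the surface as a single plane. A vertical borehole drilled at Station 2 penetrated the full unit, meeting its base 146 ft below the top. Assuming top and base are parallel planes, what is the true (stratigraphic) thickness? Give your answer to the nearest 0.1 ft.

Let the plane be z = a·x + b·y + c.
Station 2−Station 1: −8a − 148b = 0;  Station 3−Station 1: −96a + 99b = 26.
Solving gives a = −0.25653, b = 0.01387.
|∇z| = √(a²+b²) = 0.25691, so dip δ = arctan(0.25691) = 14.41°.
True thickness = vertical thickness × cos δ = 146 × cos 14.41° = 141.4 ft.

141.4 ft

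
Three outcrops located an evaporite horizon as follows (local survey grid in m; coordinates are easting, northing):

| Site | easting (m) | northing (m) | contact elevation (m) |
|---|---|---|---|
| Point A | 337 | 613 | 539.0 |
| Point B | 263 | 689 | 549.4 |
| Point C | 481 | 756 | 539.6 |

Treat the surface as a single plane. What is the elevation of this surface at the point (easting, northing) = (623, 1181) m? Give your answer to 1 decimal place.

560.5 m

Let the plane be z = a·easting + b·northing + c.
Point B−Point A: −74a + 76b = 10.4;  Point C−Point A: 144a + 143b = 0.6.
Solving gives a = −0.066970, b = 0.071634.
Then c = 539 − a·337 − b·613 = 517.66.
At (623, 1181): z = −41.7 + 84.6 + 517.66 = 560.5 m.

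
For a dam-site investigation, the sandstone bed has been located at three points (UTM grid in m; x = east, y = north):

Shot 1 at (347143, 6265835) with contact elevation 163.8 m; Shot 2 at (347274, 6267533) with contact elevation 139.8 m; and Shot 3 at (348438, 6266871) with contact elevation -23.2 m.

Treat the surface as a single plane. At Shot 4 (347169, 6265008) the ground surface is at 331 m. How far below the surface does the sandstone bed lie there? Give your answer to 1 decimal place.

168.2 m

Let the plane be z = a·x + b·y + c.
Shot 2−Shot 1: 131a + 1698b = −24;  Shot 3−Shot 1: 1295a + 1036b = −187.
Solving gives a = −0.141848997, b = −0.003190684.
Then c = 163.8 − a·347143 − b·6265835 = 69397.99.
At (347169, 6265008): z_contact = −49245.57 − 19989.66 + 69397.99 = 162.75 m.
Depth below ground = 331 − 162.75 = 168.2 m.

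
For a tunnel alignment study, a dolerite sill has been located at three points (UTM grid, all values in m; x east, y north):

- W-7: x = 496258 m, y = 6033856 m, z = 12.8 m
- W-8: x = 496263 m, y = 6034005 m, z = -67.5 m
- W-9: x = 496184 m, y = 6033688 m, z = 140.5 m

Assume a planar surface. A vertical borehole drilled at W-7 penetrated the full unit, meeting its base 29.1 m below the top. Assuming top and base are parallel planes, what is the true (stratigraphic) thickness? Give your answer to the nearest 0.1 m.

Let the plane be z = a·x + b·y + c.
W-8−W-7: 5a + 149b = −80.3;  W-9−W-7: −74a − 168b = 127.7.
Solving gives a = −0.54358, b = −0.52069.
|∇z| = √(a²+b²) = 0.75272, so dip δ = arctan(0.75272) = 36.97°.
True thickness = vertical thickness × cos δ = 29.1 × cos 36.97° = 23.2 m.

23.2 m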